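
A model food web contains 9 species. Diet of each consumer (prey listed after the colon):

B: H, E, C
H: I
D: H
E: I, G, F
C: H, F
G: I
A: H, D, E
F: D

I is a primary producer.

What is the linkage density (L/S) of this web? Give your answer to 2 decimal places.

L/S = 1.67

There are L = 15 links among S = 9 species.
L/S = 15/9 = 1.6667 ≈ 1.67.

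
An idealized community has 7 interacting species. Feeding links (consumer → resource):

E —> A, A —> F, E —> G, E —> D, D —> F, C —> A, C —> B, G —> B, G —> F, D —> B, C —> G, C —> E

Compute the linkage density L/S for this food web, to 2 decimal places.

There are L = 12 links among S = 7 species.
L/S = 12/7 = 1.7143 ≈ 1.71.

L/S = 1.71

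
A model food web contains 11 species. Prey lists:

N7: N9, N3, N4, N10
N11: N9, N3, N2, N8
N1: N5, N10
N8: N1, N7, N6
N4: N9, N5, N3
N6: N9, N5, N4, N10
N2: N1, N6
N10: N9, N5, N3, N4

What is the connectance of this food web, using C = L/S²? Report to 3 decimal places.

C = 0.215

The web has S = 11 species and L = 26 feeding links.
C = L / S² = 26 / 121 = 0.2149 ≈ 0.215.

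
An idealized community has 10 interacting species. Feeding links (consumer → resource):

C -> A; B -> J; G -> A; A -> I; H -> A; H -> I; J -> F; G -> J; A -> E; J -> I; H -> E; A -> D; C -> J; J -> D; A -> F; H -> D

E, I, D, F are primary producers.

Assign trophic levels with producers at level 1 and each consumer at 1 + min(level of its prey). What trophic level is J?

I is a producer → level 1.
J eats I → level 2.

Trophic level 2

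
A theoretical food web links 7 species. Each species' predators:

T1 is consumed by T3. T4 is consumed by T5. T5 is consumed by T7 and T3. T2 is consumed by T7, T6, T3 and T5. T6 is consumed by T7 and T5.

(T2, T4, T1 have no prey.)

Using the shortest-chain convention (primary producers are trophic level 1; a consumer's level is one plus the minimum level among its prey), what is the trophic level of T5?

Trophic level 2

T2 is a producer → level 1.
T5 eats T2 → level 2.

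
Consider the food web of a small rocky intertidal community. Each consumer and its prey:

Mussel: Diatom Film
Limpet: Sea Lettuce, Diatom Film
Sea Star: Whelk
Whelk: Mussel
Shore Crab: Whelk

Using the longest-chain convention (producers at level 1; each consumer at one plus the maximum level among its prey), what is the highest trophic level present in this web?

Producers (level 1): Sea Lettuce, Diatom Film.
Diatom Film → Mussel → Whelk → Sea Star gives Sea Star level 4.
No species has a prey at level 4, so no species reaches level 5.

4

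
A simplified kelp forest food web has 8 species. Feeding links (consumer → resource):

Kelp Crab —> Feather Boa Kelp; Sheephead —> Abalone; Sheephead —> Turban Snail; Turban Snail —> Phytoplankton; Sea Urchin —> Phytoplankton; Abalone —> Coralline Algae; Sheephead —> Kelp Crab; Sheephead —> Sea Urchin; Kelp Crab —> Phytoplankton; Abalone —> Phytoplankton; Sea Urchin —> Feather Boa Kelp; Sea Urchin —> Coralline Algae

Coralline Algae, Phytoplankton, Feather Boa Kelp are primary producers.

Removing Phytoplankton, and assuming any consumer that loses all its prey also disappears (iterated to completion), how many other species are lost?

Remove Phytoplankton.
Round 1: Turban Snail (all prey gone) → extinct.
No further losses. Total secondary extinctions: 1.

1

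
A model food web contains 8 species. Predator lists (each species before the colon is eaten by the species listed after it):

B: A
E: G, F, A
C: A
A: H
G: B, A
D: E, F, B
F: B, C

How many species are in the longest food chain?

6 species

One longest chain: D → E → G → B → A → H.
It has 6 species and 5 links.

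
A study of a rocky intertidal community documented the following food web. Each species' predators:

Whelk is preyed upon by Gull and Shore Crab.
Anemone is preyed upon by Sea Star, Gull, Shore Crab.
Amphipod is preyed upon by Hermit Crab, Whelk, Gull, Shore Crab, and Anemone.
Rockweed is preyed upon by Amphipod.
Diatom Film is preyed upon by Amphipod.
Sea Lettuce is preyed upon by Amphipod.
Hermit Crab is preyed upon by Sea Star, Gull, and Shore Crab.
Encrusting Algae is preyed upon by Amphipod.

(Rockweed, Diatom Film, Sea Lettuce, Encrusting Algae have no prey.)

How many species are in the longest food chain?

4 species

One longest chain: Rockweed → Amphipod → Anemone → Sea Star.
It has 4 species and 3 links.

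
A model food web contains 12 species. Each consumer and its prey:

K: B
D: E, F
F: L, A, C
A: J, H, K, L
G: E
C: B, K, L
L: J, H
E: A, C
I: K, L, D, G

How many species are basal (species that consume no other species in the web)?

Basal species (no prey listed): J, B, H.
Count: 3.

3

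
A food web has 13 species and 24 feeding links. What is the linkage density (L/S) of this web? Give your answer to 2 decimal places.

There are L = 24 links among S = 13 species.
L/S = 24/13 = 1.8462 ≈ 1.85.

L/S = 1.85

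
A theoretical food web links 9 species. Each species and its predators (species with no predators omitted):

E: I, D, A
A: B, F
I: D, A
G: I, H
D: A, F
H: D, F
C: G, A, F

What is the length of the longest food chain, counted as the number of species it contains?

6 species

One longest chain: C → G → I → D → A → B.
It has 6 species and 5 links.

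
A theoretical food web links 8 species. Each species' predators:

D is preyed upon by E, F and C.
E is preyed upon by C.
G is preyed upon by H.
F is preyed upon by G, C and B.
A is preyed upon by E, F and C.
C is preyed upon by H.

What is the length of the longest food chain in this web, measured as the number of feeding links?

One longest chain: D → E → C → H.
It has 4 species and 3 links.

3 links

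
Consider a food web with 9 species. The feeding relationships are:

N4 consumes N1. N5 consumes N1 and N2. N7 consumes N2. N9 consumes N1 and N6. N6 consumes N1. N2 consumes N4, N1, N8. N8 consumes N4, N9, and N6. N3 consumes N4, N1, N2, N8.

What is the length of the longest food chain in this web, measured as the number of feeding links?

One longest chain: N1 → N6 → N9 → N8 → N2 → N7.
It has 6 species and 5 links.

5 links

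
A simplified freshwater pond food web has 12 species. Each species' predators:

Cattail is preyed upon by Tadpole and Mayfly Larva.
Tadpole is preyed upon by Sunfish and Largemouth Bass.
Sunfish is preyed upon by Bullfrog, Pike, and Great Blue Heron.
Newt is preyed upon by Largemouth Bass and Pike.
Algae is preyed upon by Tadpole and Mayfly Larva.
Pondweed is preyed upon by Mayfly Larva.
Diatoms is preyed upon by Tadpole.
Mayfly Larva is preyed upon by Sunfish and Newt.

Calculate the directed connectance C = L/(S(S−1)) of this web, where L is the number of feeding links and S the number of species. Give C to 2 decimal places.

C = 0.11

The web has S = 12 species and L = 15 feeding links.
C = L / (S(S−1)) = 15 / 132 = 0.1136 ≈ 0.11.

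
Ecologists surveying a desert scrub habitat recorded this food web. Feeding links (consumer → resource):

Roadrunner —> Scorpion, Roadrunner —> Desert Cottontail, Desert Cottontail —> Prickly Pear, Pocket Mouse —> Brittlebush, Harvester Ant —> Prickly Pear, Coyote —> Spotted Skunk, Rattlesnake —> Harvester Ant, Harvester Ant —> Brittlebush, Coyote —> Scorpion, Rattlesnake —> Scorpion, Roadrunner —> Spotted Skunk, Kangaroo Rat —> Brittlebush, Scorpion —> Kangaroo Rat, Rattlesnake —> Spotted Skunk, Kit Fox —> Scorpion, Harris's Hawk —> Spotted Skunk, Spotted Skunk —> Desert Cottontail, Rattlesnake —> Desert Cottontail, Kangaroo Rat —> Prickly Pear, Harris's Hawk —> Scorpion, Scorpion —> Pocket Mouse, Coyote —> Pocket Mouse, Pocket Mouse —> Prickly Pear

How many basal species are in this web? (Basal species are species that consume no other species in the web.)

Basal species (no prey listed): Prickly Pear, Brittlebush.
Count: 2.

2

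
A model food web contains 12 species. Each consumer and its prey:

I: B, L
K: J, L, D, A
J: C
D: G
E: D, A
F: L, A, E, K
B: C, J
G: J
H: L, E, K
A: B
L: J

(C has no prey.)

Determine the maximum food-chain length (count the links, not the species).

One longest chain: C → J → G → D → E → F.
It has 6 species and 5 links.

5 links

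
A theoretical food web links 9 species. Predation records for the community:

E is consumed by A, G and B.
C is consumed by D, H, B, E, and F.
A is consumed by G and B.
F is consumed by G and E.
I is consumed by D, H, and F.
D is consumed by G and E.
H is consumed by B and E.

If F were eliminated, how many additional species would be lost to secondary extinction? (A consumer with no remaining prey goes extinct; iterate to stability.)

0

Remove F.
Every predator of it retains at least one other prey: E still has C, H, D; G still has D, E, A.
No consumer loses all prey, so no secondary extinctions occur.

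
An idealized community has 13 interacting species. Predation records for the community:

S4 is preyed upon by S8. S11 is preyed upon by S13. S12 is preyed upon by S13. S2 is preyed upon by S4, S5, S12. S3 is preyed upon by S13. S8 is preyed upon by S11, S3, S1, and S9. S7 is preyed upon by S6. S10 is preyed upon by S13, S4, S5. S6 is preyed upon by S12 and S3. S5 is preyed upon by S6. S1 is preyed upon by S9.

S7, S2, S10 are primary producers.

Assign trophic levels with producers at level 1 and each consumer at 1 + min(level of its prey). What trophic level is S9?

Trophic level 4

S2 is a producer → level 1.
S4 eats S2 → level 2.
S8 eats S4 → level 3.
S9 eats S8 → level 4.
No prey of S9 is below level 3, so 4 is the minimum.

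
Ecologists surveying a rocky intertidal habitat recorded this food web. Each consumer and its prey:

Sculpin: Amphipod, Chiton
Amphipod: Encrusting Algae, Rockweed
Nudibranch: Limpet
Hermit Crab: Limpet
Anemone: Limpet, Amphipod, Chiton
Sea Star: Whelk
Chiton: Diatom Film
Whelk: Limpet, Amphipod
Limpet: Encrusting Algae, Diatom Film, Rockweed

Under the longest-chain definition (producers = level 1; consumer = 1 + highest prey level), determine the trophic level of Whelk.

Encrusting Algae is a producer → level 1.
Limpet eats Encrusting Algae (level 1); other prey at levels: Diatom Film 1, Rockweed 1 → level 2.
Whelk eats Limpet (level 2); other prey at levels: Amphipod 2 → level 3.

Trophic level 3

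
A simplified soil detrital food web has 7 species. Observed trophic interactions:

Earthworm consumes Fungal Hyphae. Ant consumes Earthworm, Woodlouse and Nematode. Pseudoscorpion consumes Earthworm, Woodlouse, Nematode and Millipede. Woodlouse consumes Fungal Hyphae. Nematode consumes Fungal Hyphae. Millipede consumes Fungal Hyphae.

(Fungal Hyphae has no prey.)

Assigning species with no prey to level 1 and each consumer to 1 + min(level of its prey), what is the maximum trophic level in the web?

3

Basal resources (level 1): Fungal Hyphae.
Following each consumer down to its lowest-level prey: Fungal Hyphae → Woodlouse → Ant (levels 1 through 3).
All prey of Ant (Woodlouse 2, Nematode 2, Earthworm 2) are at level 2 or above, so Ant is at level 1 + 2 = 3.
Every consumer has at least one prey at level 2 or below, so none exceeds level 3.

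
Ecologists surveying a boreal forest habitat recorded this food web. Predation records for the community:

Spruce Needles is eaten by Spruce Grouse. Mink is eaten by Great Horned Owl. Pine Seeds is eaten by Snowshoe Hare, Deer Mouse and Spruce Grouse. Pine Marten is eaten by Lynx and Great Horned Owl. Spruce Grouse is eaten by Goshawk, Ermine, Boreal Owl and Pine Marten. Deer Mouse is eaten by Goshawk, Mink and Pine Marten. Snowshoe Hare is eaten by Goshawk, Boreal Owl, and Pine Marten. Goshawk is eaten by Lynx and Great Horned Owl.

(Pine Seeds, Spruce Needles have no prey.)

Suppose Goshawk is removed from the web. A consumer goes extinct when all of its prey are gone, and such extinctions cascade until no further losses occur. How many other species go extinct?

0

Remove Goshawk.
Every predator of it retains at least one other prey: Great Horned Owl still has Mink, Pine Marten; Lynx still has Pine Marten.
No consumer loses all prey, so no secondary extinctions occur.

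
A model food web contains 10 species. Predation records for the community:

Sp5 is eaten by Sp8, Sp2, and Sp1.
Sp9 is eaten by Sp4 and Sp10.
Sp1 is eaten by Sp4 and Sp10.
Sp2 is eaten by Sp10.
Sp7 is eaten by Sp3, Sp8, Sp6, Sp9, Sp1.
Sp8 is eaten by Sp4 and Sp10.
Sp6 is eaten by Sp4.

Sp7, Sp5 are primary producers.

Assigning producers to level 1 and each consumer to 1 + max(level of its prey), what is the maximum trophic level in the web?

3

Producers (level 1): Sp7, Sp5.
Sp5 → Sp2 → Sp10 gives Sp10 level 3.
No species has a prey at level 3, so no species reaches level 4.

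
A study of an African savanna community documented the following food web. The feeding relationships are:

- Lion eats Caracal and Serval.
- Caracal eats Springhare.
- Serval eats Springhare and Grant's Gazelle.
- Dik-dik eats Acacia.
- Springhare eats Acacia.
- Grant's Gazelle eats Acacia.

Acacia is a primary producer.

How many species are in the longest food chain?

One longest chain: Acacia → Springhare → Serval → Lion.
It has 4 species and 3 links.

4 species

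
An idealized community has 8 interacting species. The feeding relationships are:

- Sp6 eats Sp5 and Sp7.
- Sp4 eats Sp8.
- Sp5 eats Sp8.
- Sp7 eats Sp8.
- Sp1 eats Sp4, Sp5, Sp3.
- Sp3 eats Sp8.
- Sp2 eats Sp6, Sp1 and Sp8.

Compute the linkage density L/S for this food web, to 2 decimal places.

There are L = 12 links among S = 8 species.
L/S = 12/8 = 1.5000 ≈ 1.50.

L/S = 1.50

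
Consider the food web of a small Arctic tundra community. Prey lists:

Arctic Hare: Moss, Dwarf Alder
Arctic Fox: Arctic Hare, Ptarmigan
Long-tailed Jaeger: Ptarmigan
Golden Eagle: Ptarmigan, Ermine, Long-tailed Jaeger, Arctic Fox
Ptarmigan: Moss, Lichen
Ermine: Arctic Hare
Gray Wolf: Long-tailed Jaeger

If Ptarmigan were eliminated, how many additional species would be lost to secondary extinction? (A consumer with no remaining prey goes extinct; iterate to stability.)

2

Remove Ptarmigan.
Round 1: Long-tailed Jaeger (all prey gone) → extinct.
Round 2: Gray Wolf (all prey gone) → extinct.
No further losses. Total secondary extinctions: 2.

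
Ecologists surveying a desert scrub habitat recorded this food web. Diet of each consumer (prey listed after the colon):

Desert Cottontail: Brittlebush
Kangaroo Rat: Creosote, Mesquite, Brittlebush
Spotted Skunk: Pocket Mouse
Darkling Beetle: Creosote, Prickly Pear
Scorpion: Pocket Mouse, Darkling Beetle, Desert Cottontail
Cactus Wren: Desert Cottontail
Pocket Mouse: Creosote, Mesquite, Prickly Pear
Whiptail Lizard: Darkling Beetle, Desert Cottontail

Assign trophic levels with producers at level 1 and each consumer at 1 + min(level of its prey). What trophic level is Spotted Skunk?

Trophic level 3

Creosote is a producer → level 1.
Pocket Mouse eats Creosote → level 2.
Spotted Skunk eats Pocket Mouse → level 3.
No prey of Spotted Skunk is below level 2, so 3 is the minimum.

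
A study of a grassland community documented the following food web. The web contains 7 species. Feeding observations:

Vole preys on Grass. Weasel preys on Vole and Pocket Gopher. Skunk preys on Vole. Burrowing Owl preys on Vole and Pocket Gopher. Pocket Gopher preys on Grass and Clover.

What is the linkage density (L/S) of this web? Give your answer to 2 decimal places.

L/S = 1.14

There are L = 8 links among S = 7 species.
L/S = 8/7 = 1.1429 ≈ 1.14.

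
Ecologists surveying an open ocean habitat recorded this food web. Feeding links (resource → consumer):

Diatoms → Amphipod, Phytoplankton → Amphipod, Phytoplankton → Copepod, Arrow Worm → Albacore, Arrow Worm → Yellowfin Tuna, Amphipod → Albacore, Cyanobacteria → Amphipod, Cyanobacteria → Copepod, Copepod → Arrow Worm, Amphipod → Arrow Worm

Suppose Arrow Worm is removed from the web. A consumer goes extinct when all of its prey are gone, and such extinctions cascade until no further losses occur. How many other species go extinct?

1

Remove Arrow Worm.
Round 1: Yellowfin Tuna (all prey gone) → extinct.
No further losses. Total secondary extinctions: 1.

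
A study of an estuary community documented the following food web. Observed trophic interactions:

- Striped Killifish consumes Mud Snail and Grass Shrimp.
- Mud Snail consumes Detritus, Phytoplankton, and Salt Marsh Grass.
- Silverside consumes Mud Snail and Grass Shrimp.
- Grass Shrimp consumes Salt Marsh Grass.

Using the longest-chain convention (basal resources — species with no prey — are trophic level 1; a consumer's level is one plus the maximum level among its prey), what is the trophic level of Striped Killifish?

Salt Marsh Grass has no prey (basal) → level 1.
Grass Shrimp eats Salt Marsh Grass → level 2.
Striped Killifish eats Grass Shrimp (level 2); other prey at levels: Mud Snail 2 → level 3.

Trophic level 3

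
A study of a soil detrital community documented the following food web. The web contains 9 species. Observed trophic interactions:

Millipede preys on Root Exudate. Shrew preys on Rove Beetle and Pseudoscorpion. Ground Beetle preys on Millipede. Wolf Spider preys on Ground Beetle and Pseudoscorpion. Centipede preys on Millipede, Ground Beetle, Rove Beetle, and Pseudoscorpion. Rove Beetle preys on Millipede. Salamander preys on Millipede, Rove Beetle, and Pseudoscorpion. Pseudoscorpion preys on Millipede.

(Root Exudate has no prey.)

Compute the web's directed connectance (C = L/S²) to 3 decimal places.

The web has S = 9 species and L = 15 feeding links.
C = L / S² = 15 / 81 = 0.1852 ≈ 0.185.

C = 0.185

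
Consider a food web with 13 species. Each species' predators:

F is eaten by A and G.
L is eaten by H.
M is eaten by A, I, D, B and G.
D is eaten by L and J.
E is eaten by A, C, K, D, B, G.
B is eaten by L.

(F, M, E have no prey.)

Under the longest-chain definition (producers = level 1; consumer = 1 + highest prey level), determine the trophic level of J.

Trophic level 3

M is a producer → level 1.
D eats M (level 1); other prey at levels: E 1 → level 2.
J eats D → level 3.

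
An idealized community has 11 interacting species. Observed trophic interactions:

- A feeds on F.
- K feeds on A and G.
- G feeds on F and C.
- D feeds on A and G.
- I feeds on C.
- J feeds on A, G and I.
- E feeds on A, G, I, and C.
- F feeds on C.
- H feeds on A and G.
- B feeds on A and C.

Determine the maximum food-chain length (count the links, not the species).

One longest chain: C → F → A → J.
It has 4 species and 3 links.

3 links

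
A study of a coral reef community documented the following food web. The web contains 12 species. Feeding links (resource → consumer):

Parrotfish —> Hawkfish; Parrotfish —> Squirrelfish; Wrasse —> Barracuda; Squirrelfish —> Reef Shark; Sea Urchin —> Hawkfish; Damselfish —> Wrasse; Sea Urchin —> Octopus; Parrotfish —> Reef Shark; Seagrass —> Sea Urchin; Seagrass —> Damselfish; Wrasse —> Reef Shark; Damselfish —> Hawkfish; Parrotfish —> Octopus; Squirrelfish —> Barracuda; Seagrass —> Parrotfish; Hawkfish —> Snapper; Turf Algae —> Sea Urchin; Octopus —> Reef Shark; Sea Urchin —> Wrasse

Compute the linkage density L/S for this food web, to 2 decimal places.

L/S = 1.58

There are L = 19 links among S = 12 species.
L/S = 19/12 = 1.5833 ≈ 1.58.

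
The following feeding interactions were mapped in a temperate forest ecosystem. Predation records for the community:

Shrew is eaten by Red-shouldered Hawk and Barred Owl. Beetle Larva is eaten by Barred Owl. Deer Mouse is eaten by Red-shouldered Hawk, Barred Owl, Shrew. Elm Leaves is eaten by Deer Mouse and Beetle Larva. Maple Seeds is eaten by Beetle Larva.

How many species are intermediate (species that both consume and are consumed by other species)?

Intermediate species (has both prey and predators): Beetle Larva, Deer Mouse, Shrew.
Count: 3.

3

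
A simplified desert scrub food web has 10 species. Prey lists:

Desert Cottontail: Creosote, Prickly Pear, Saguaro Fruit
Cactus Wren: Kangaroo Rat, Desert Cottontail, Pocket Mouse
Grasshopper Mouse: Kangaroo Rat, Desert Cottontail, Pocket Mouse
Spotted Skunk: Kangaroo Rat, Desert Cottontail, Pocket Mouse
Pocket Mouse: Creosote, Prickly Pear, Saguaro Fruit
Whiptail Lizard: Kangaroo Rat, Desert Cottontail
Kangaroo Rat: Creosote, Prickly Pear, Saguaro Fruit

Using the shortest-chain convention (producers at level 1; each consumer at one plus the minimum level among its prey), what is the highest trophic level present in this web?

Producers (level 1): Creosote, Prickly Pear, Saguaro Fruit.
Following each consumer down to its lowest-level prey: Creosote → Kangaroo Rat → Spotted Skunk (levels 1 through 3).
All prey of Spotted Skunk (Kangaroo Rat 2, Desert Cottontail 2, Pocket Mouse 2) are at level 2 or above, so Spotted Skunk is at level 1 + 2 = 3.
Every consumer has at least one prey at level 2 or below, so none exceeds level 3.

3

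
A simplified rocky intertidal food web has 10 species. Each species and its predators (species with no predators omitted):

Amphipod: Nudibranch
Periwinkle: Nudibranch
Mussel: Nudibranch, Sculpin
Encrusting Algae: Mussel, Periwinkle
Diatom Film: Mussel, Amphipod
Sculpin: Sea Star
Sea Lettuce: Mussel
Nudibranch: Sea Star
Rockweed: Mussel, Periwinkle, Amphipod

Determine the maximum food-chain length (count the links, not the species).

3 links

One longest chain: Rockweed → Mussel → Sculpin → Sea Star.
It has 4 species and 3 links.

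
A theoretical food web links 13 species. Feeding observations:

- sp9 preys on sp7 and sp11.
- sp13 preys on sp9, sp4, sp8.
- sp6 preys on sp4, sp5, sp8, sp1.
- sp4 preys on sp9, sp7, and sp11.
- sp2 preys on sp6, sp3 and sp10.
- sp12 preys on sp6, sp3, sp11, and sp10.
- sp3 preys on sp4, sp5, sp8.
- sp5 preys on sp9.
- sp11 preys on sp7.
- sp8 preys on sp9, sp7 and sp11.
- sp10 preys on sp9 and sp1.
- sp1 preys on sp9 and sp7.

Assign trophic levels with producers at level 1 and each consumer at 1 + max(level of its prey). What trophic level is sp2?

Trophic level 6

sp7 is a producer → level 1.
sp11 eats sp7 → level 2.
sp9 eats sp11 (level 2); other prey at levels: sp7 1 → level 3.
sp4 eats sp9 (level 3); other prey at levels: sp7 1, sp11 2 → level 4.
sp3 eats sp4 (level 4); other prey at levels: sp8 4, sp5 4 → level 5.
sp2 eats sp3 (level 5); other prey at levels: sp6 5, sp10 5 → level 6.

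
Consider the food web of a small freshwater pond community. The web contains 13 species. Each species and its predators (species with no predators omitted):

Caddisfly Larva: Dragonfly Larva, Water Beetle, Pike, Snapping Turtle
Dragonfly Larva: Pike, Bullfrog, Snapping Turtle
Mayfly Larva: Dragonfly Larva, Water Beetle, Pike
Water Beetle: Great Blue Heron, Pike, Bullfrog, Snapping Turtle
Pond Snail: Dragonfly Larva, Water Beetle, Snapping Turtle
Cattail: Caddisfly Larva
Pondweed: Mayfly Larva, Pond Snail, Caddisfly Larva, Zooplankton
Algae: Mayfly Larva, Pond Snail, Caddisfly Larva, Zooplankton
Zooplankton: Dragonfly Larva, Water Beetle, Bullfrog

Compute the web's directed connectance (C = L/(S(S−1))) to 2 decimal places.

The web has S = 13 species and L = 29 feeding links.
C = L / (S(S−1)) = 29 / 156 = 0.1859 ≈ 0.19.

C = 0.19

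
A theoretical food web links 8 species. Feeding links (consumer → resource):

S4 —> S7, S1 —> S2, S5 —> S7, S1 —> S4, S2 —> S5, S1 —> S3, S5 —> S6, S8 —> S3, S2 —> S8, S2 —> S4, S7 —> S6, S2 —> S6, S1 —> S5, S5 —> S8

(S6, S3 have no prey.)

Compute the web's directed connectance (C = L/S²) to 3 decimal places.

C = 0.219

The web has S = 8 species and L = 14 feeding links.
C = L / S² = 14 / 64 = 0.2188 ≈ 0.219.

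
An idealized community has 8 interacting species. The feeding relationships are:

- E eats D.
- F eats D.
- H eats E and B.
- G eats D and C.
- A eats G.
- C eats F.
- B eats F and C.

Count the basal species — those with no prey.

1

Basal species (no prey listed): D.
Count: 1.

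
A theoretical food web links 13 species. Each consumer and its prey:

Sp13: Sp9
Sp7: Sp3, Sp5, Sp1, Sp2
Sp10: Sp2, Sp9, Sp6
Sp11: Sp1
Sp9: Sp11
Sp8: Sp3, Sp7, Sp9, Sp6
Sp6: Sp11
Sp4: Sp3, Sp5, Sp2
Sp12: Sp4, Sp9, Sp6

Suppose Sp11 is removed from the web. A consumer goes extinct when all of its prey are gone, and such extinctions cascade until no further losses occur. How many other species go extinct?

Remove Sp11.
Round 1: Sp9 (all prey gone), Sp6 (all prey gone) → extinct.
Round 2: Sp13 (all prey gone) → extinct.
No further losses. Total secondary extinctions: 3.

3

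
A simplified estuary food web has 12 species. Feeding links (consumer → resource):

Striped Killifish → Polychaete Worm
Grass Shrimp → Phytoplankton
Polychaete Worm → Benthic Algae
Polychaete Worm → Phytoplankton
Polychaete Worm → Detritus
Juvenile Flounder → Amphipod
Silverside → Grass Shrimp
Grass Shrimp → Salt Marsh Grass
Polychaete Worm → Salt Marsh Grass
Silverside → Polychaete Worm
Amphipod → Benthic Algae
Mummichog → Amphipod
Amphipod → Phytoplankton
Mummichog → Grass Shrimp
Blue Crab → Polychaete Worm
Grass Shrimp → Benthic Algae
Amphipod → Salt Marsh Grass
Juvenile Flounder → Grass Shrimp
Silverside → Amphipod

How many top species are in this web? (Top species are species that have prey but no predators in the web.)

5

Top species (has prey, but nothing eats it): Juvenile Flounder, Striped Killifish, Mummichog, Blue Crab, Silverside.
Count: 5.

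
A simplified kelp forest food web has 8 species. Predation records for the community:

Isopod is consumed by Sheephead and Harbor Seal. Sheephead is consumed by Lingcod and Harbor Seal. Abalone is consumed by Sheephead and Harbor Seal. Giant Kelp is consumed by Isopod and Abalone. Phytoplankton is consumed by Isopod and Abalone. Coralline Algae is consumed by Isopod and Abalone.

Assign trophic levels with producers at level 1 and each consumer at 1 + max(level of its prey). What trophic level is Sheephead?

Trophic level 3

Phytoplankton is a producer → level 1.
Isopod eats Phytoplankton (level 1); other prey at levels: Coralline Algae 1, Giant Kelp 1 → level 2.
Sheephead eats Isopod (level 2); other prey at levels: Abalone 2 → level 3.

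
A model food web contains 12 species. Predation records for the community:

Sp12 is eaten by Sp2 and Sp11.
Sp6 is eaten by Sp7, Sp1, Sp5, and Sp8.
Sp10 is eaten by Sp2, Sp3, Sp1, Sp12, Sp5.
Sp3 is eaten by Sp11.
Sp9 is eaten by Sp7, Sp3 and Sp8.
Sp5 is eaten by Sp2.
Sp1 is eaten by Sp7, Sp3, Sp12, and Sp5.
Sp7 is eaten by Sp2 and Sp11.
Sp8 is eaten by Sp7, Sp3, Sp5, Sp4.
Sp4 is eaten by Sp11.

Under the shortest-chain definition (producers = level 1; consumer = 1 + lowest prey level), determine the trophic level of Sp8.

Sp6 is a producer → level 1.
Sp8 eats Sp6 → level 2.

Trophic level 2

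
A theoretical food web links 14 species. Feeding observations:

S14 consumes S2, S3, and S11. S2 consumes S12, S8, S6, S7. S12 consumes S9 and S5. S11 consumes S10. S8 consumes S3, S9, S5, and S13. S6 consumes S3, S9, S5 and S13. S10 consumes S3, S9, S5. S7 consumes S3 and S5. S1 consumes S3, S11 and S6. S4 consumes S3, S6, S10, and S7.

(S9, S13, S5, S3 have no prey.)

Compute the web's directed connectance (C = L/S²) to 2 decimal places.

C = 0.15

The web has S = 14 species and L = 30 feeding links.
C = L / S² = 30 / 196 = 0.1531 ≈ 0.15.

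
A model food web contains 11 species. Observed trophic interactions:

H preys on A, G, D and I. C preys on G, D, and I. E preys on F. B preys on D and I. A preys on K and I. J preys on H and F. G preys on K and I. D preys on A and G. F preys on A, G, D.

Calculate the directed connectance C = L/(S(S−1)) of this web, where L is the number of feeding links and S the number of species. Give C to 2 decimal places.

The web has S = 11 species and L = 21 feeding links.
C = L / (S(S−1)) = 21 / 110 = 0.1909 ≈ 0.19.

C = 0.19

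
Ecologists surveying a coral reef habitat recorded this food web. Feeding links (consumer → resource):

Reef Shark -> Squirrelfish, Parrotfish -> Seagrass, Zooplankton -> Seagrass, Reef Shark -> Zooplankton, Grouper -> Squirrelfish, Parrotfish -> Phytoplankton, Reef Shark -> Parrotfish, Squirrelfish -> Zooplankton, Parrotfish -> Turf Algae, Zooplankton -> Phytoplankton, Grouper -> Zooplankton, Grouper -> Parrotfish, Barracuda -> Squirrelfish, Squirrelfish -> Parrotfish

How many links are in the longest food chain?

3 links

One longest chain: Seagrass → Parrotfish → Squirrelfish → Reef Shark.
It has 4 species and 3 links.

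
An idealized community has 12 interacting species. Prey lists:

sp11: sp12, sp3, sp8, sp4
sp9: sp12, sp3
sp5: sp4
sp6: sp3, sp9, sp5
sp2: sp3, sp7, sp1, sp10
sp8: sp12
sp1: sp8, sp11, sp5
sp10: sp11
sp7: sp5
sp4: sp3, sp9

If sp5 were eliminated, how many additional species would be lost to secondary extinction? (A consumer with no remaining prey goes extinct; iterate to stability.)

1

Remove sp5.
Round 1: sp7 (all prey gone) → extinct.
No further losses. Total secondary extinctions: 1.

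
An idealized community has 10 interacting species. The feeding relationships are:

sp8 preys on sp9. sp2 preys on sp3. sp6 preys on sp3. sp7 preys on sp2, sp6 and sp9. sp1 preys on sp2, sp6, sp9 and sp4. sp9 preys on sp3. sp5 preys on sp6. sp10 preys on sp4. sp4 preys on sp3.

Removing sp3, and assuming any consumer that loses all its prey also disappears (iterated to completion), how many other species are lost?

Remove sp3.
Round 1: sp9 (all prey gone), sp2 (all prey gone), sp6 (all prey gone), sp4 (all prey gone) → extinct.
Round 2: sp1 (all prey gone), sp5 (all prey gone), sp10 (all prey gone), sp7 (all prey gone), sp8 (all prey gone) → extinct.
No further losses. Total secondary extinctions: 9.

9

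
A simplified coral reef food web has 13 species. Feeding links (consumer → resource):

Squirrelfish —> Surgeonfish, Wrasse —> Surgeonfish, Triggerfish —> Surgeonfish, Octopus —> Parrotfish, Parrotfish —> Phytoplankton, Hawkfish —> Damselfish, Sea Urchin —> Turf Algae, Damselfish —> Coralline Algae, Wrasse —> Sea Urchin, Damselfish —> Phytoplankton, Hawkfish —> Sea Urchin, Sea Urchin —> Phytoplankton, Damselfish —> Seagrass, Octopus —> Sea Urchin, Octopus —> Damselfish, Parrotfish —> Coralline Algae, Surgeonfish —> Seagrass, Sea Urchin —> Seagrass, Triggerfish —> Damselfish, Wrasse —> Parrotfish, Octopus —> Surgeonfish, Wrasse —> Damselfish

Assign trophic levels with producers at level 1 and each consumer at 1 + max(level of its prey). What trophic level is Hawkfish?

Phytoplankton is a producer → level 1.
Sea Urchin eats Phytoplankton (level 1); other prey at levels: Seagrass 1, Turf Algae 1 → level 2.
Hawkfish eats Sea Urchin (level 2); other prey at levels: Damselfish 2 → level 3.

Trophic level 3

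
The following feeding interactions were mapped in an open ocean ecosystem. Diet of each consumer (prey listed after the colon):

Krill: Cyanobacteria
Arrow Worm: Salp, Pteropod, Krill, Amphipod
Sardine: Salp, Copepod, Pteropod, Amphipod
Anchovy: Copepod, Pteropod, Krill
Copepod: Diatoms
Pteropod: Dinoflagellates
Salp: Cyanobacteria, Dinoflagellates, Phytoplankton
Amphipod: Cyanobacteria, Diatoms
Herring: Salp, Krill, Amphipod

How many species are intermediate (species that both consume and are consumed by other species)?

5

Intermediate species (has both prey and predators): Salp, Copepod, Pteropod, Krill, Amphipod.
Count: 5.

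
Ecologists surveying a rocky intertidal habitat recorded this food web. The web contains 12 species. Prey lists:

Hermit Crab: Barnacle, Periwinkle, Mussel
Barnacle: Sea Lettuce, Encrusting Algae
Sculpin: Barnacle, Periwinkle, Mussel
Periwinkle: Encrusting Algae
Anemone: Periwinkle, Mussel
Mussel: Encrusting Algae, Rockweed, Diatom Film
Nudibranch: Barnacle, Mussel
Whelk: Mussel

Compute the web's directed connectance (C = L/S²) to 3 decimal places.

The web has S = 12 species and L = 17 feeding links.
C = L / S² = 17 / 144 = 0.1181 ≈ 0.118.

C = 0.118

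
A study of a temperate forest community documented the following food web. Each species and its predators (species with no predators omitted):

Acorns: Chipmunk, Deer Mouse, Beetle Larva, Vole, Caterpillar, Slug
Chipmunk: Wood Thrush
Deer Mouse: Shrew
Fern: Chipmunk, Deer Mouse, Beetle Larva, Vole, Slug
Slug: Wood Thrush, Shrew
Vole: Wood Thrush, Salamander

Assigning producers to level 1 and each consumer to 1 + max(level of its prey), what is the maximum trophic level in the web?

3

Producers (level 1): Acorns, Fern.
Acorns → Deer Mouse → Shrew gives Shrew level 3.
No species has a prey at level 3, so no species reaches level 4.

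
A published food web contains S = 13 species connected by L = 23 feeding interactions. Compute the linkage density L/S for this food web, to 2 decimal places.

L/S = 1.77

There are L = 23 links among S = 13 species.
L/S = 23/13 = 1.7692 ≈ 1.77.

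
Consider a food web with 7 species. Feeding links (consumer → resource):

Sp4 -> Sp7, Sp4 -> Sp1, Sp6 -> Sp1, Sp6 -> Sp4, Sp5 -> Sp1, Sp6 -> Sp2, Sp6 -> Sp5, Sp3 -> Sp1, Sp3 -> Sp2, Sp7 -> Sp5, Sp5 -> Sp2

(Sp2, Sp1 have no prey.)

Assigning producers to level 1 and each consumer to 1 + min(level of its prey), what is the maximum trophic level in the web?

Producers (level 1): Sp2, Sp1.
Following each consumer down to its lowest-level prey: Sp2 → Sp5 → Sp7 (levels 1 through 3).
All prey of Sp7 (Sp5 2) are at level 2 or above, so Sp7 is at level 1 + 2 = 3.
Every consumer has at least one prey at level 2 or below, so none exceeds level 3.

3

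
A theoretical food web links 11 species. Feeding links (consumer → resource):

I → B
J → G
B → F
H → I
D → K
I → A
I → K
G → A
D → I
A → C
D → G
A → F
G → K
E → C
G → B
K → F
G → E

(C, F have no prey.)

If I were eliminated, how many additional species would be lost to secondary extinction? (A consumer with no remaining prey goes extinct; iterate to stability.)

1

Remove I.
Round 1: H (all prey gone) → extinct.
No further losses. Total secondary extinctions: 1.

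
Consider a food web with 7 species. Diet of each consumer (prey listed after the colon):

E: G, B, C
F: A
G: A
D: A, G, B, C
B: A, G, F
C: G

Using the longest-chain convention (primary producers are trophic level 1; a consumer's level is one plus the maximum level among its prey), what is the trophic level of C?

Trophic level 3

A is a producer → level 1.
G eats A → level 2.
C eats G → level 3.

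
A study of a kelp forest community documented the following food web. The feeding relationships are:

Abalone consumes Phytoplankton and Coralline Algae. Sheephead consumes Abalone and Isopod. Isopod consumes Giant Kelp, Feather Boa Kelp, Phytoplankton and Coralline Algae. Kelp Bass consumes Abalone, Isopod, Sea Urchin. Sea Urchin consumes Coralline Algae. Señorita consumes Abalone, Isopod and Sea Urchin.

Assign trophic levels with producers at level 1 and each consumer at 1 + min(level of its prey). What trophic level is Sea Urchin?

Coralline Algae is a producer → level 1.
Sea Urchin eats Coralline Algae → level 2.

Trophic level 2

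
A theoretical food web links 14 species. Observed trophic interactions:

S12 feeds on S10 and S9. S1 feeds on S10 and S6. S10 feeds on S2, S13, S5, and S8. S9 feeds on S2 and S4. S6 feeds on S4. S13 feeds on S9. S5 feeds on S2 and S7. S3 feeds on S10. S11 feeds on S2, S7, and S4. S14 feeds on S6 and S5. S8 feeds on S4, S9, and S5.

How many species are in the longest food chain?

5 species

One longest chain: S2 → S9 → S13 → S10 → S1.
It has 5 species and 4 links.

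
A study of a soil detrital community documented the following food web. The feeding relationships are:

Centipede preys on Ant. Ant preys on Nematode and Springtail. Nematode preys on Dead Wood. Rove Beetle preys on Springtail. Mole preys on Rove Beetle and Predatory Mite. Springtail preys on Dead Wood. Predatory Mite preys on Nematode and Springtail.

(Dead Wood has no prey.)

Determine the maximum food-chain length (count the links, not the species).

One longest chain: Dead Wood → Springtail → Ant → Centipede.
It has 4 species and 3 links.

3 links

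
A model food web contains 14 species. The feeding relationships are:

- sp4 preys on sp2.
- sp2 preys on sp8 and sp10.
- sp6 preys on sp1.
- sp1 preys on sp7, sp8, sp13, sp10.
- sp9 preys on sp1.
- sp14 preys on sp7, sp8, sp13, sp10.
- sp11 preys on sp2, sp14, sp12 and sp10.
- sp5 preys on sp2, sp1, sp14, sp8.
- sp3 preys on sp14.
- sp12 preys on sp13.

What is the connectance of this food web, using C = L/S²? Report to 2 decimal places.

The web has S = 14 species and L = 23 feeding links.
C = L / S² = 23 / 196 = 0.1173 ≈ 0.12.

C = 0.12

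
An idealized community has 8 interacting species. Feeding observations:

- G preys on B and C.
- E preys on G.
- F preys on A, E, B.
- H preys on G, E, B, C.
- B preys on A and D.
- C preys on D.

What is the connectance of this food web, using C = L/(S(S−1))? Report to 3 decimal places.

The web has S = 8 species and L = 13 feeding links.
C = L / (S(S−1)) = 13 / 56 = 0.2321 ≈ 0.232.

C = 0.232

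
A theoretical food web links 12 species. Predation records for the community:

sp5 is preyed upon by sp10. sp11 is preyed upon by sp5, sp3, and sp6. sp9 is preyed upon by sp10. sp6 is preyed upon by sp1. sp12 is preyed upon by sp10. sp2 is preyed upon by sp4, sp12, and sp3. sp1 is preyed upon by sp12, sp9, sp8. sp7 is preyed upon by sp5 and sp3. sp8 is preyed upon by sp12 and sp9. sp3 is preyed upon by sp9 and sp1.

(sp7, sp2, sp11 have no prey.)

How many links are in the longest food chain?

5 links

One longest chain: sp7 → sp3 → sp1 → sp8 → sp9 → sp10.
It has 6 species and 5 links.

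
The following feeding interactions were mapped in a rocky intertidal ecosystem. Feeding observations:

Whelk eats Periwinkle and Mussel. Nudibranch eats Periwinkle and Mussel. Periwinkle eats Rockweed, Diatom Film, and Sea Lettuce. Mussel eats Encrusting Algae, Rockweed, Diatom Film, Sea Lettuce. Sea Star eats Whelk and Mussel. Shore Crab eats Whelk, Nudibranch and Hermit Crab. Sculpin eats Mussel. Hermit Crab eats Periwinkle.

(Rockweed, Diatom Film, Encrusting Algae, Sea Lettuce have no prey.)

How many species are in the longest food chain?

4 species

One longest chain: Rockweed → Mussel → Whelk → Sea Star.
It has 4 species and 3 links.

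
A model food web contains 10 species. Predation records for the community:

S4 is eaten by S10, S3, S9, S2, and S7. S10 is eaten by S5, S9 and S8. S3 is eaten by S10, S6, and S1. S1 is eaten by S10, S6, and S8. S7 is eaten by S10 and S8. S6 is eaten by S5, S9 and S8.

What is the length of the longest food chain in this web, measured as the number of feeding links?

One longest chain: S4 → S3 → S1 → S10 → S8.
It has 5 species and 4 links.

4 links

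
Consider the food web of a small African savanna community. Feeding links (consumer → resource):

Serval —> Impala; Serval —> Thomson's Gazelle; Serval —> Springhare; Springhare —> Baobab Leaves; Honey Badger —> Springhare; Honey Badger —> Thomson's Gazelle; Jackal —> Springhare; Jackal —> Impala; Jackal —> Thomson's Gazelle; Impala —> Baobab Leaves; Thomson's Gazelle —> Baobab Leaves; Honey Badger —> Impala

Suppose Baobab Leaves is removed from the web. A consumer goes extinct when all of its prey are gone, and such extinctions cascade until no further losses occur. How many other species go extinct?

6

Remove Baobab Leaves.
Round 1: Springhare (all prey gone), Impala (all prey gone), Thomson's Gazelle (all prey gone) → extinct.
Round 2: Jackal (all prey gone), Honey Badger (all prey gone), Serval (all prey gone) → extinct.
No further losses. Total secondary extinctions: 6.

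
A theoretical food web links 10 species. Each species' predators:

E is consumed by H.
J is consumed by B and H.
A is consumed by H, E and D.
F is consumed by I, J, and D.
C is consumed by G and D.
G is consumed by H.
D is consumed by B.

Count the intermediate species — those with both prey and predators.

Intermediate species (has both prey and predators): J, E, G, D.
Count: 4.

4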